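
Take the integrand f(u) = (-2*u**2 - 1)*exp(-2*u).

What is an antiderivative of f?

Recognize the product-rule pattern: f = v'r + vr' with v = u**2 + u + 1, r = exp(-2*u), so integration by parts undoes it.
Check: d/du[(u**2 + u + 1)*exp(-2*u)] = (-2*u**2 - 1)*exp(-2*u) = f(u).

An antiderivative is F(u) = (u**2 + u + 1)*exp(-2*u).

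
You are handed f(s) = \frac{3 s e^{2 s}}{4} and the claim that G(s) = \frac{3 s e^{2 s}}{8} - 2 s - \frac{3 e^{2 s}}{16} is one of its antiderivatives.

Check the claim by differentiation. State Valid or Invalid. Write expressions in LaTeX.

d/ds[G] = \frac{3 s e^{2 s}}{4} - 2
d/ds[G] - f(s) = -2 != 0.

Invalid: d/ds[G] - f = -2, which is not 0.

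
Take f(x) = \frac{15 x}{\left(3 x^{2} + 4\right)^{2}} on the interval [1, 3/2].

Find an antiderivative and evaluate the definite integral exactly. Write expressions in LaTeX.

The substitution u = 3 x^{2} + 4 works: f is exactly (dF/du)*(du/dx) for that inner function.
F(x) = - \frac{5}{2 \left(3 x^{2} + 4\right)} is an antiderivative of f.
Check: d/dx[- \frac{5}{2 \left(3 x^{2} + 4\right)}] = \frac{15 x}{9 x^{4} + 24 x^{2} + 16}, which equals f(x).
F(3/2) = - \frac{10}{43}; F(1) = - \frac{5}{14}.
Integral = F(3/2) - F(1) = \frac{75}{602}.

Antiderivative: F(x) = - \frac{5}{2 \left(3 x^{2} + 4\right)}; value = \frac{75}{602}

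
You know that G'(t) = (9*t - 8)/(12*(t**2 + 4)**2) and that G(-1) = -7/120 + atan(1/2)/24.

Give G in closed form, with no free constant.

Differentiate the proposed G(t) back; it has to land on the given G'(t).
A general antiderivative is (-2*t - 9)/(24*t**2 + 96) - atan(t/2)/24 + C.
The condition gives C = -7/120 + atan(1/2)/24 - (-7/120 + atan(1/2)/24) = 0.
So G(t) = (-t**2*atan(t/2) - 2*t - 4*atan(t/2) - 9)/(24*t**2 + 96).
Check: d/dt[(-t**2*atan(t/2) - 2*t - 4*atan(t/2) - 9)/(24*t**2 + 96)] = (9*t - 8)/(12*t**4 + 96*t**2 + 192), which equals G'(t).

G(t) = (-t**2*atan(t/2) - 2*t - 4*atan(t/2) - 9)/(24*t**2 + 96)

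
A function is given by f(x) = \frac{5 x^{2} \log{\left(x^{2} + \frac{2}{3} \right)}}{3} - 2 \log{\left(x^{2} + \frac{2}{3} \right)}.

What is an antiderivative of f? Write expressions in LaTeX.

An antiderivative is F(x) = \frac{5 x^{3} \log{\left(x^{2} + \frac{2}{3} \right)}}{9} - \frac{10 x^{3}}{27} - 2 x \log{\left(x^{2} + \frac{2}{3} \right)} + \frac{128 x}{27} - \frac{128 \sqrt{6} \operatorname{atan}{\left(\frac{\sqrt{6} x}{2} \right)}}{81}.

The integrand splits into summands that can be handled one at a time.
Check: d/dx[\frac{5 x^{3} \log{\left(x^{2} + \frac{2}{3} \right)}}{9} - \frac{10 x^{3}}{27} - 2 x \log{\left(x^{2} + \frac{2}{3} \right)} + \frac{128 x}{27} - \frac{128 \sqrt{6} \operatorname{atan}{\left(\frac{\sqrt{6} x}{2} \right)}}{81}] = \frac{5 x^{2} \log{\left(x^{2} + \frac{2}{3} \right)}}{3} - 2 \log{\left(x^{2} + \frac{2}{3} \right)} = f(x).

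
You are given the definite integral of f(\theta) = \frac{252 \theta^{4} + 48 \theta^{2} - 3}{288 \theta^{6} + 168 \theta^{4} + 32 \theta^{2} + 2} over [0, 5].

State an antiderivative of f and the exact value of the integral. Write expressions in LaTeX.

A first test for any F(\theta): its \theta-derivative must equal f(\theta) identically.
F(\theta) = \frac{3 \left(- 4 \theta + \left(6 \theta^{2} + 1\right) \operatorname{atan}{\left(2 \theta \right)}\right)}{4 \left(6 \theta^{2} + 1\right)} is an antiderivative of f.
Check: d/d\theta[\frac{3 \left(- 4 \theta + \left(6 \theta^{2} + 1\right) \operatorname{atan}{\left(2 \theta \right)}\right)}{4 \left(6 \theta^{2} + 1\right)}] = \frac{252 \theta^{4} + 48 \theta^{2} - 3}{288 \theta^{6} + 168 \theta^{4} + 32 \theta^{2} + 2} = f(\theta).
F(5) = - \frac{15}{151} + \frac{3 \operatorname{atan}{\left(10 \right)}}{4}; F(0) = 0.
Integral = F(5) - F(0) = - \frac{15}{151} + \frac{3 \operatorname{atan}{\left(10 \right)}}{4}.

Antiderivative: F(\theta) = \frac{3 \left(- 4 \theta + \left(6 \theta^{2} + 1\right) \operatorname{atan}{\left(2 \theta \right)}\right)}{4 \left(6 \theta^{2} + 1\right)}; value = - \frac{15}{151} + \frac{3 \operatorname{atan}{\left(10 \right)}}{4}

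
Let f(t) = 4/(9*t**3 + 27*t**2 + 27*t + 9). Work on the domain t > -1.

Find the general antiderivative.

Check any antiderivative F(t) by computing F'(t) and comparing it with f(t).
Check: d/dt[-2/(9*(t + 1)**2)] = 4/(9*t**3 + 27*t**2 + 27*t + 9) = f(t).

F(t) = -2/(9*(t + 1)**2) + C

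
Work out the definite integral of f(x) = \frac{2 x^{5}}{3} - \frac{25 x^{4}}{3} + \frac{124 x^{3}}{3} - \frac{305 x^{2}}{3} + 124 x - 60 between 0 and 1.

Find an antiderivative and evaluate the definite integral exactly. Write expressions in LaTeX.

f matches the chain-rule pattern g'(h)*h' with inner function h(x) = \frac{x^{2}}{3} - \frac{5 x}{3} + 2; substituting u = h(x) collapses the integral.
F(x) = \frac{\left(x^{2} - 5 x + 6\right)^{3}}{9} is an antiderivative of f.
Check: d/dx[\frac{\left(x^{2} - 5 x + 6\right)^{3}}{9}] = \frac{2 x^{5}}{3} - \frac{25 x^{4}}{3} + \frac{124 x^{3}}{3} - \frac{305 x^{2}}{3} + 124 x - 60 = f(x).
F(1) = \frac{8}{9}; F(0) = 24.
Integral = F(1) - F(0) = - \frac{208}{9}.

Antiderivative: F(x) = \frac{\left(x^{2} - 5 x + 6\right)^{3}}{9}; value = - \frac{208}{9}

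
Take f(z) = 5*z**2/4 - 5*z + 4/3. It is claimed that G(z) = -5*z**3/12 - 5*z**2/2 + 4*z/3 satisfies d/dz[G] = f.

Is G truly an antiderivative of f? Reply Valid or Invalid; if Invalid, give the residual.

d/dz[G] = -5*z**2/4 - 5*z + 4/3
d/dz[G] - f(z) = -5*z**2/2 != 0.

Invalid: d/dz[G] - f = -5*z**2/2, which is not 0.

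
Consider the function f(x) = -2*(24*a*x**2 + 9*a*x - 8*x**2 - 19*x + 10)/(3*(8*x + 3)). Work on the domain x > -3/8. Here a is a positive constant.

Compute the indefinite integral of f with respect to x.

F(x) = -a*x**2 + x**2/3 + 4*x/3 - 4*log(4*x + 3/2)/3 + C

Since d/dx undoes antidifferentiation here, F'(x) = f(x) is required of F(x).
Check: d/dx[-a*x**2 + x**2/3 + 4*x/3 - 4*log(4*x + 3/2)/3] = (-48*a*x**2 - 18*a*x + 16*x**2 + 38*x - 20)/(24*x + 9), which equals f(x).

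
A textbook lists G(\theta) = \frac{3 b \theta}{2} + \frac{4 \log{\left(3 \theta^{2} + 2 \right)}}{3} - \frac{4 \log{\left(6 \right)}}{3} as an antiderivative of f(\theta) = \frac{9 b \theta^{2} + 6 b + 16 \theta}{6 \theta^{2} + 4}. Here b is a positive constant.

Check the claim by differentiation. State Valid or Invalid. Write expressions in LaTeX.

d/d\theta[G] = \frac{9 b \theta^{2} + 6 b + 16 \theta}{6 \theta^{2} + 4}
This equals f(\theta) exactly, so the claim holds.

Valid - differentiating G returns exactly f.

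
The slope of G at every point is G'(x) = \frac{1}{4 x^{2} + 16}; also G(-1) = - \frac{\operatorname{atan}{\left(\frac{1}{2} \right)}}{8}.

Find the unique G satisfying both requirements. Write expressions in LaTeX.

G(x) = \frac{\operatorname{atan}{\left(\frac{x}{2} \right)}}{8}

Check a candidate G(x) by differentiating: d/dx[G] must match the given G'(x).
A general antiderivative is \frac{\operatorname{atan}{\left(\frac{x}{2} \right)}}{8} + C.
The condition gives C = - \frac{\operatorname{atan}{\left(\frac{1}{2} \right)}}{8} - (- \frac{\operatorname{atan}{\left(\frac{1}{2} \right)}}{8}) = 0.
So G(x) = \frac{\operatorname{atan}{\left(\frac{x}{2} \right)}}{8}.
Check: d/dx[\frac{\operatorname{atan}{\left(\frac{x}{2} \right)}}{8}] = \frac{1}{4 x^{2} + 16} = G'(x).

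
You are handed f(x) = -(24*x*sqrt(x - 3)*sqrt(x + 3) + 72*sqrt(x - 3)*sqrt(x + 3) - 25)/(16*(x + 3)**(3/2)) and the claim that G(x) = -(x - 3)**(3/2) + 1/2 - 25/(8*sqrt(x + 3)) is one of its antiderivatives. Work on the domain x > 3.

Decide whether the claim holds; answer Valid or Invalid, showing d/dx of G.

Valid - the claim checks out under differentiation.

d/dx[G] = (-24*x*sqrt(x - 3)*sqrt(x + 3) - 72*sqrt(x - 3)*sqrt(x + 3) + 25)/(16*x*sqrt(x + 3) + 48*sqrt(x + 3))
This equals f(x) exactly, so the claim holds.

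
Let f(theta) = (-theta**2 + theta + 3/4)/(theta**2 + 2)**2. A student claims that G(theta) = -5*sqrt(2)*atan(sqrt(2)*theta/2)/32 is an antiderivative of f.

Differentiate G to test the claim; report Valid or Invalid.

Invalid: d/dtheta[G] - f = (11*theta**2 - 16*theta - 22)/(16*theta**4 + 64*theta**2 + 64), which is not 0.

d/dtheta[G] = -5/(16*theta**2 + 32)
d/dtheta[G] - f(theta) = (11*theta**2 - 16*theta - 22)/(16*theta**4 + 64*theta**2 + 64) != 0.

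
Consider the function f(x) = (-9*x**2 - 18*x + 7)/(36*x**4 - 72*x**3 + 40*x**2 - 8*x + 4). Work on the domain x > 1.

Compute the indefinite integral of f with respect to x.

A first test for any F(x): its x-derivative must equal f(x) identically.
Check: d/dx[(3*(x - 1)*atan(3*x) + 2)/(4*(x - 1))] = (-9*x**2 - 18*x + 7)/(36*x**4 - 72*x**3 + 40*x**2 - 8*x + 4) = f(x).

F(x) = (3*(x - 1)*atan(3*x) + 2)/(4*(x - 1)) + C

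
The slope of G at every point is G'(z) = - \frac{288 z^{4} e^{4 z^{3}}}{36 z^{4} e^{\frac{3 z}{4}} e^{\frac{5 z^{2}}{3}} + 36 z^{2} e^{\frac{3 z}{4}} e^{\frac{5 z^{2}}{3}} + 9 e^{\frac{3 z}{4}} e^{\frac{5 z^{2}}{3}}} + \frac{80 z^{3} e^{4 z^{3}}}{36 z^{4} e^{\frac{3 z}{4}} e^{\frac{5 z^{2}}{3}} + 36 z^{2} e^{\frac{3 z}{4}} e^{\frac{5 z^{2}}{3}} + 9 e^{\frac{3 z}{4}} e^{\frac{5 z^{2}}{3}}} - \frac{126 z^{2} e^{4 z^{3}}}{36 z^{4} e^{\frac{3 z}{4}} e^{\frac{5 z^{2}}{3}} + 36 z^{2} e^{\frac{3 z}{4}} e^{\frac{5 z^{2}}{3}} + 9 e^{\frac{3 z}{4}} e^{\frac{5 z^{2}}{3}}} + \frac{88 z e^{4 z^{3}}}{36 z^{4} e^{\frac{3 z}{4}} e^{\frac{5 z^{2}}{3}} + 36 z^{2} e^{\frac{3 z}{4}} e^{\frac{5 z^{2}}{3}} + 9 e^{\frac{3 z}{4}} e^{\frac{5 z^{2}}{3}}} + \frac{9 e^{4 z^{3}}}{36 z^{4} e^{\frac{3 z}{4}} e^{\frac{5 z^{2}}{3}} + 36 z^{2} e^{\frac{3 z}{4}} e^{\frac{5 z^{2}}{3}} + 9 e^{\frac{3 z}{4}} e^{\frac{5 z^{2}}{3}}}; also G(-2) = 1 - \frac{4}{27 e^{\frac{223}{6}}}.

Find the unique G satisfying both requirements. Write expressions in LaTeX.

G(z) = \frac{6 z^{2} - 4 e^{4 z^{3} - \frac{5 z^{2}}{3} - \frac{3 z}{4}} + 3}{3 \left(2 z^{2} + 1\right)}

Recognize the product-rule pattern: G'(z) = u'v + uv' with u = - \frac{4}{3 \left(2 z^{2} + 1\right)}, v = e^{4 z^{3} - \frac{5 z^{2}}{3} - \frac{3 z}{4}}, so integration by parts undoes it.
A general antiderivative is - \frac{4 e^{4 z^{3} - \frac{5 z^{2}}{3} - \frac{3 z}{4}}}{3 \left(2 z^{2} + 1\right)} + C.
The condition gives C = 1 - \frac{4}{27 e^{\frac{223}{6}}} - (- \frac{4}{27 e^{\frac{223}{6}}}) = 1.
So G(z) = \frac{6 z^{2} - 4 e^{4 z^{3} - \frac{5 z^{2}}{3} - \frac{3 z}{4}} + 3}{3 \left(2 z^{2} + 1\right)}.
Check: d/dz[\frac{6 z^{2} - 4 e^{4 z^{3} - \frac{5 z^{2}}{3} - \frac{3 z}{4}} + 3}{3 \left(2 z^{2} + 1\right)}] = \frac{- 288 z^{4} e^{- \frac{3 z}{4}} e^{- \frac{5 z^{2}}{3}} e^{4 z^{3}} + 80 z^{3} e^{- \frac{3 z}{4}} e^{- \frac{5 z^{2}}{3}} e^{4 z^{3}} - 126 z^{2} e^{- \frac{3 z}{4}} e^{- \frac{5 z^{2}}{3}} e^{4 z^{3}} + 88 z e^{- \frac{3 z}{4}} e^{- \frac{5 z^{2}}{3}} e^{4 z^{3}} + 9 e^{- \frac{3 z}{4}} e^{- \frac{5 z^{2}}{3}} e^{4 z^{3}}}{36 z^{4} + 36 z^{2} + 9}, which equals G'(z).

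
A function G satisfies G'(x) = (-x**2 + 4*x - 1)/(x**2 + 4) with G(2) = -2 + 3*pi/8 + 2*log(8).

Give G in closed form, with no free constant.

Check a candidate G(x) by differentiating: d/dx[G] must match the given G'(x).
A general antiderivative is -x + 2*log(x**2 + 4) + 3*atan(x/2)/2 + C.
The condition gives C = -2 + 3*pi/8 + 2*log(8) - (-2 + 3*pi/8 + 2*log(8)) = 0.
So G(x) = -x + 2*log(x**2 + 4) + 3*atan(x/2)/2.
Check: d/dx[-x + 2*log(x**2 + 4) + 3*atan(x/2)/2] = (-x**2 + 4*x - 1)/(x**2 + 4) = G'(x).

G(x) = -x + 2*log(x**2 + 4) + 3*atan(x/2)/2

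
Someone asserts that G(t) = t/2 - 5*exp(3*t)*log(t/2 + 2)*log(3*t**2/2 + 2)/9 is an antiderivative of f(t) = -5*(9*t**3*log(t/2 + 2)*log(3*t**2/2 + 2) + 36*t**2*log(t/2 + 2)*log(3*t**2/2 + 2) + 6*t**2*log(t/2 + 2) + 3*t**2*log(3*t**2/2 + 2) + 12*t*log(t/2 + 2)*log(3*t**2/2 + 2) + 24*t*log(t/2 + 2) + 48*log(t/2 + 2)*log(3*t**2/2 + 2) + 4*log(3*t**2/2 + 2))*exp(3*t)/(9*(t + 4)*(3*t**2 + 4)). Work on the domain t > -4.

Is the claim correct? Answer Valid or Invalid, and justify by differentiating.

Invalid: d/dt[G] - f = 1/2, which is not 0.

d/dt[G] = (-90*t**3*exp(3*t)*log(t/2 + 2)*log(3*t**2/2 + 2) + 27*t**3 - 360*t**2*exp(3*t)*log(t/2 + 2)*log(3*t**2/2 + 2) - 60*t**2*exp(3*t)*log(t/2 + 2) - 30*t**2*exp(3*t)*log(3*t**2/2 + 2) + 108*t**2 - 120*t*exp(3*t)*log(t/2 + 2)*log(3*t**2/2 + 2) - 240*t*exp(3*t)*log(t/2 + 2) + 36*t - 480*exp(3*t)*log(t/2 + 2)*log(3*t**2/2 + 2) - 40*exp(3*t)*log(3*t**2/2 + 2) + 144)/(54*t**3 + 216*t**2 + 72*t + 288)
d/dt[G] - f(t) = 1/2 != 0.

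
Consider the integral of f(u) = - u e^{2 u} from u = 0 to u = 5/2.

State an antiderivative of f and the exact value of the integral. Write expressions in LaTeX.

Antiderivative: F(u) = \frac{\left(1 - 2 u\right) e^{2 u}}{4}; value = - e^{5} - \frac{1}{4}

f has the shape v'r + vr' for v = \frac{1}{4} - \frac{u}{2} and r = e^{2 u} — it is the derivative of the product v*r.
F(u) = \frac{\left(1 - 2 u\right) e^{2 u}}{4} is an antiderivative of f.
Check: d/du[\frac{\left(1 - 2 u\right) e^{2 u}}{4}] = - u e^{2 u} = f(u).
F(5/2) = - e^{5}; F(0) = \frac{1}{4}.
Integral = F(5/2) - F(0) = - e^{5} - \frac{1}{4}.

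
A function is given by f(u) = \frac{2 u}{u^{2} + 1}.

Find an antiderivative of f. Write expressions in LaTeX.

An antiderivative is F(u) = \log{\left(u^{2} + 1 \right)}.

The substitution w = u^{2} + 1 works: f is exactly (dF/dw)*(dw/du) for that inner function.
Check: d/du[\log{\left(u^{2} + 1 \right)}] = \frac{2 u}{u^{2} + 1} = f(u).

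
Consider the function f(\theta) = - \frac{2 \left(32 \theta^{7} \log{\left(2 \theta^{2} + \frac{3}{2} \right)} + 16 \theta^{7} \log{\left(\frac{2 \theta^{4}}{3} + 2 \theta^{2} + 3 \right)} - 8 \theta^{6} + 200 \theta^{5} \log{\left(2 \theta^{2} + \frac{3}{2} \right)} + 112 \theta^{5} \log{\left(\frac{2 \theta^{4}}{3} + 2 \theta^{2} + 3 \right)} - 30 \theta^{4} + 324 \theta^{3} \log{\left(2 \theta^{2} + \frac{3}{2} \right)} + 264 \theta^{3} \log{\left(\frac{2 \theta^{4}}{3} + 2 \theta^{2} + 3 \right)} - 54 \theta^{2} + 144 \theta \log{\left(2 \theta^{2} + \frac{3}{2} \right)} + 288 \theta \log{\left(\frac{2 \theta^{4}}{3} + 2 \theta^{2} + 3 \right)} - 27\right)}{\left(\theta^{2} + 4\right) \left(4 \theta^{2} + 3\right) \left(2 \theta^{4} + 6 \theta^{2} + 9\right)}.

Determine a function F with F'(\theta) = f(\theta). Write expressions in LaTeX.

A candidate is checked by its d/d\theta: the result must match f(\theta).
Check: d/d\theta[- 2 \log{\left(2 \theta^{2} + \frac{3}{2} \right)} \log{\left(\frac{2 \theta^{4}}{3} + 2 \theta^{2} + 3 \right)} + \operatorname{atan}{\left(\frac{\theta}{2} \right)}] = \frac{- 64 \theta^{7} \log{\left(2 \theta^{2} + \frac{3}{2} \right)} - 32 \theta^{7} \log{\left(\frac{2 \theta^{4}}{3} + 2 \theta^{2} + 3 \right)} + 16 \theta^{6} - 400 \theta^{5} \log{\left(2 \theta^{2} + \frac{3}{2} \right)} - 224 \theta^{5} \log{\left(\frac{2 \theta^{4}}{3} + 2 \theta^{2} + 3 \right)} + 60 \theta^{4} - 648 \theta^{3} \log{\left(2 \theta^{2} + \frac{3}{2} \right)} - 528 \theta^{3} \log{\left(\frac{2 \theta^{4}}{3} + 2 \theta^{2} + 3 \right)} + 108 \theta^{2} - 288 \theta \log{\left(2 \theta^{2} + \frac{3}{2} \right)} - 576 \theta \log{\left(\frac{2 \theta^{4}}{3} + 2 \theta^{2} + 3 \right)} + 54}{8 \theta^{8} + 62 \theta^{6} + 174 \theta^{4} + 243 \theta^{2} + 108}, which equals f(\theta).

An antiderivative is F(\theta) = - 2 \log{\left(2 \theta^{2} + \frac{3}{2} \right)} \log{\left(\frac{2 \theta^{4}}{3} + 2 \theta^{2} + 3 \right)} + \operatorname{atan}{\left(\frac{\theta}{2} \right)}.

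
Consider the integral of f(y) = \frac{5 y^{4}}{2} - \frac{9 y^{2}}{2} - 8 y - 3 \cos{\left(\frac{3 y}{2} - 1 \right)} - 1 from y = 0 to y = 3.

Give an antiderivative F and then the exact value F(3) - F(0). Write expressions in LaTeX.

The integrand splits into summands that can be handled one at a time.
F(y) = \frac{y^{5}}{2} - \frac{3 y^{3}}{2} - 4 y^{2} - y - 2 \sin{\left(\frac{3 y}{2} - 1 \right)} is an antiderivative of f.
Check: d/dy[\frac{y^{5}}{2} - \frac{3 y^{3}}{2} - 4 y^{2} - y - 2 \sin{\left(\frac{3 y}{2} - 1 \right)}] = \frac{5 y^{4}}{2} - \frac{9 y^{2}}{2} - 8 y - 3 \cos{\left(\frac{3 y}{2} - 1 \right)} - 1 = f(y).
F(3) = 42 - 2 \sin{\left(\frac{7}{2} \right)}; F(0) = 2 \sin{\left(1 \right)}.
Integral = F(3) - F(0) = - 2 \sin{\left(1 \right)} - 2 \sin{\left(\frac{7}{2} \right)} + 42.

Antiderivative: F(y) = \frac{y^{5}}{2} - \frac{3 y^{3}}{2} - 4 y^{2} - y - 2 \sin{\left(\frac{3 y}{2} - 1 \right)}; value = - 2 \sin{\left(1 \right)} - 2 \sin{\left(\frac{7}{2} \right)} + 42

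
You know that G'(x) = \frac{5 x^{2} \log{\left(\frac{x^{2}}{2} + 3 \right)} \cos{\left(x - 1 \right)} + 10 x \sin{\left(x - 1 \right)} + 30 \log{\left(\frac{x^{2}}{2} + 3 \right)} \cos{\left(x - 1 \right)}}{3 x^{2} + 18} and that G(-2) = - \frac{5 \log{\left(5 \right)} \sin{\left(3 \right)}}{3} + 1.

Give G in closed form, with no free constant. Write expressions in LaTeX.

G'(x) has the shape u'v + uv' for u = \frac{5 \log{\left(\frac{x^{2}}{2} + 3 \right)}}{3} and v = \sin{\left(x - 1 \right)} — it is the derivative of the product u*v.
A general antiderivative is \frac{5 \log{\left(\frac{x^{2}}{2} + 3 \right)} \sin{\left(x - 1 \right)}}{3} + C.
The condition gives C = - \frac{5 \log{\left(5 \right)} \sin{\left(3 \right)}}{3} + 1 - (- \frac{5 \log{\left(5 \right)} \sin{\left(3 \right)}}{3}) = 1.
So G(x) = \frac{5 \log{\left(\frac{x^{2}}{2} + 3 \right)} \sin{\left(x - 1 \right)}}{3} + 1.
Check: d/dx[\frac{5 \log{\left(\frac{x^{2}}{2} + 3 \right)} \sin{\left(x - 1 \right)}}{3} + 1] = \frac{5 x^{2} \log{\left(\frac{x^{2}}{2} + 3 \right)} \cos{\left(x - 1 \right)} + 10 x \sin{\left(x - 1 \right)} + 30 \log{\left(\frac{x^{2}}{2} + 3 \right)} \cos{\left(x - 1 \right)}}{3 x^{2} + 18} = G'(x).

G(x) = \frac{5 \log{\left(\frac{x^{2}}{2} + 3 \right)} \sin{\left(x - 1 \right)}}{3} + 1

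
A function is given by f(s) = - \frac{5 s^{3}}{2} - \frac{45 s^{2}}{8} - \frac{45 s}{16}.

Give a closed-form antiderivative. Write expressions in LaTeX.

An antiderivative is F(s) = - \frac{5 s^{2} \left(2 s + 3\right)^{2}}{32}.

The substitution u = \frac{s^{2}}{2} + \frac{3 s}{4} works: f is exactly (dF/du)*(du/ds) for that inner function.
Check: d/ds[- \frac{5 s^{2} \left(2 s + 3\right)^{2}}{32}] = - \frac{5 s^{3}}{2} - \frac{45 s^{2}}{8} - \frac{45 s}{16} = f(s).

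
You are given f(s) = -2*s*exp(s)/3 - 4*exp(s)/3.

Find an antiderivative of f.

f has the shape u'v + uv' for u = -2*s/3 - 2/3 and v = exp(s) — it is the derivative of the product u*v.
Check: d/ds[-2*(s + 1)*exp(s)/3] = -2*s*exp(s)/3 - 4*exp(s)/3 = f(s).

An antiderivative is F(s) = -2*(s + 1)*exp(s)/3.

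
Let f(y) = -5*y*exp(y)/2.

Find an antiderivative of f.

An antiderivative is F(y) = -5*(y - 1)*exp(y)/2.

Recognize the product-rule pattern: f = u'v + uv' with u = 5/2 - 5*y/2, v = exp(y), so integration by parts undoes it.
Check: d/dy[-5*(y - 1)*exp(y)/2] = -5*y*exp(y)/2 = f(y).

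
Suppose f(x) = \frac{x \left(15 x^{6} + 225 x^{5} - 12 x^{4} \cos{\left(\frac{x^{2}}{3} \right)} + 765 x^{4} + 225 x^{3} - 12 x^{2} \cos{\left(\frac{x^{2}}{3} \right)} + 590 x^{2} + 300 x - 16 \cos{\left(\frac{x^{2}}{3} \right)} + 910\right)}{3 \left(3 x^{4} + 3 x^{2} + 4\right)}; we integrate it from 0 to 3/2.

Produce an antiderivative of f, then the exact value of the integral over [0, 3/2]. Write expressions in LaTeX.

Antiderivative: F(x) = \frac{5 x^{4} + 100 x^{3} + 500 x^{2} - 60 \log{\left(x^{4} + x^{2} + \frac{4}{3} \right)} - 24 \sin{\left(\frac{x^{2}}{3} \right)}}{12}; value = - 5 \log{\left(\frac{415}{48} \right)} - 2 \sin{\left(\frac{3}{4} \right)} + 5 \log{\left(\frac{4}{3} \right)} + \frac{7935}{64}

Since d/dx undoes antidifferentiation here, F'(x) = f(x) is required of F(x).
F(x) = \frac{5 x^{4} + 100 x^{3} + 500 x^{2} - 60 \log{\left(x^{4} + x^{2} + \frac{4}{3} \right)} - 24 \sin{\left(\frac{x^{2}}{3} \right)}}{12} is an antiderivative of f.
Check: d/dx[\frac{5 x^{4} + 100 x^{3} + 500 x^{2} - 60 \log{\left(x^{4} + x^{2} + \frac{4}{3} \right)} - 24 \sin{\left(\frac{x^{2}}{3} \right)}}{12}] = \frac{15 x^{7} + 225 x^{6} - 12 x^{5} \cos{\left(\frac{x^{2}}{3} \right)} + 765 x^{5} + 225 x^{4} - 12 x^{3} \cos{\left(\frac{x^{2}}{3} \right)} + 590 x^{3} + 300 x^{2} - 16 x \cos{\left(\frac{x^{2}}{3} \right)} + 910 x}{9 x^{4} + 9 x^{2} + 12}, which equals f(x).
F(3/2) = - 5 \log{\left(\frac{415}{48} \right)} - 2 \sin{\left(\frac{3}{4} \right)} + \frac{7935}{64}; F(0) = - 5 \log{\left(\frac{4}{3} \right)}.
Integral = F(3/2) - F(0) = - 5 \log{\left(\frac{415}{48} \right)} - 2 \sin{\left(\frac{3}{4} \right)} + 5 \log{\left(\frac{4}{3} \right)} + \frac{7935}{64}.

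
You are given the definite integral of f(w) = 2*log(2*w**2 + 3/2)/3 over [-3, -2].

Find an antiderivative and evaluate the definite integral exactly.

For F(w) to be correct the identity F'(w) - f(w) = 0 must hold.
F(w) = 2*(w*log(2*w**2 + 3/2) - 2*w + sqrt(3)*atan(2*sqrt(3)*w/3))/3 is an antiderivative of f.
Check: d/dw[2*(w*log(2*w**2 + 3/2) - 2*w + sqrt(3)*atan(2*sqrt(3)*w/3))/3] = 2*log(2*w**2 + 3/2)/3 = f(w).
F(-2) = -4*log(19/2)/3 - 2*sqrt(3)*atan(4*sqrt(3)/3)/3 + 8/3; F(-3) = -2*log(39/2) - 2*sqrt(3)*atan(2*sqrt(3))/3 + 4.
Integral = F(-2) - F(-3) = -4*log(19/2)/3 - 2*sqrt(3)*atan(4*sqrt(3)/3)/3 - 4/3 + 2*sqrt(3)*atan(2*sqrt(3))/3 + 2*log(39/2).

Antiderivative: F(w) = 2*(w*log(2*w**2 + 3/2) - 2*w + sqrt(3)*atan(2*sqrt(3)*w/3))/3; value = -4*log(19/2)/3 - 2*sqrt(3)*atan(4*sqrt(3)/3)/3 - 4/3 + 2*sqrt(3)*atan(2*sqrt(3))/3 + 2*log(39/2)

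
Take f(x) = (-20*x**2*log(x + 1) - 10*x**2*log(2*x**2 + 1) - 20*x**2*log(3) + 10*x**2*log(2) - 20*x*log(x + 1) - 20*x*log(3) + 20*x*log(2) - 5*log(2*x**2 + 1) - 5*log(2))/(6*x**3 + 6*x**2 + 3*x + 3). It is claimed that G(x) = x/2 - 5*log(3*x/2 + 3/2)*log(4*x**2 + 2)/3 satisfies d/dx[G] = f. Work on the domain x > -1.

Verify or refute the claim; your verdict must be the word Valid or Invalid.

d/dx[G] = (6*x**3 - 40*x**2*log(x + 1) - 20*x**2*log(2*x**2 + 1) - 40*x**2*log(3) + 6*x**2 + 20*x**2*log(2) - 40*x*log(x + 1) - 40*x*log(3) + 3*x + 40*x*log(2) - 10*log(2*x**2 + 1) - 10*log(2) + 3)/(12*x**3 + 12*x**2 + 6*x + 6)
d/dx[G] - f(x) = 1/2 != 0.

Invalid: d/dx[G] - f = 1/2, which is not 0.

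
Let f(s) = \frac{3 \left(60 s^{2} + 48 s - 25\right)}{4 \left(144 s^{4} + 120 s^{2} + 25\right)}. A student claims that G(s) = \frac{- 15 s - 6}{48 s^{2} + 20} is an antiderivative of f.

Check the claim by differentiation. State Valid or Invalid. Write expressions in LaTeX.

d/ds[G] = \frac{180 s^{2} + 144 s - 75}{576 s^{4} + 480 s^{2} + 100}
This equals f(s) exactly, so the claim holds.

Valid. The derivative of G reproduces f.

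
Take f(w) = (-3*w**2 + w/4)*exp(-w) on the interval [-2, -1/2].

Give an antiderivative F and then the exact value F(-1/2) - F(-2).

Recognize the product-rule pattern: f = u'v + uv' with u = 3*w**2 + 23*w/4 + 23/4, v = exp(-w), so integration by parts undoes it.
F(w) = (12*w**2 + 23*w + 23)*exp(-w)/4 is an antiderivative of f.
Check: d/dw[(12*w**2 + 23*w + 23)*exp(-w)/4] = (-12*w**2 + w)*exp(-w)/4, which equals f(w).
F(-1/2) = 29*exp(1/2)/8; F(-2) = 25*exp(2)/4.
Integral = F(-1/2) - F(-2) = -25*exp(2)/4 + 29*exp(1/2)/8.

Antiderivative: F(w) = (12*w**2 + 23*w + 23)*exp(-w)/4; value = -25*exp(2)/4 + 29*exp(1/2)/8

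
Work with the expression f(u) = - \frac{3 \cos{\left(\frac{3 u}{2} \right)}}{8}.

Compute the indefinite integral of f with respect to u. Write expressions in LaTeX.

F(u) = - \frac{\sin{\left(\frac{3 u}{2} \right)}}{4} + C

Differentiate the proposed F(u) back; it has to land on f(u) exactly.
Check: d/du[- \frac{\sin{\left(\frac{3 u}{2} \right)}}{4}] = - \frac{3 \cos{\left(\frac{3 u}{2} \right)}}{8} = f(u).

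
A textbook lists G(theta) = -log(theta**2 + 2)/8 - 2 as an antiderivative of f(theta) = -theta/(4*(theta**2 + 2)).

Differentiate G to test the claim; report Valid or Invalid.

d/dtheta[G] = -theta/(4*theta**2 + 8)
This equals f(theta) exactly, so the claim holds.

Valid - the claim checks out under differentiation.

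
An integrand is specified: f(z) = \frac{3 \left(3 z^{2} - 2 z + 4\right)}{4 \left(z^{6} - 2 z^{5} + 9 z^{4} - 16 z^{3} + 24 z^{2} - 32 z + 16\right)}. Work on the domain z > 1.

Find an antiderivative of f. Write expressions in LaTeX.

f has the shape u'v + uv' for u = - \frac{3}{8 \left(z - 1\right)} and v = \frac{1}{\frac{z^{2}}{2} + 2} — it is the derivative of the product u*v.
Check: d/dz[- \frac{3}{4 z^{3} - 4 z^{2} + 16 z - 16}] = \frac{9 z^{2} - 6 z + 12}{4 z^{6} - 8 z^{5} + 36 z^{4} - 64 z^{3} + 96 z^{2} - 128 z + 64}, which equals f(z).

An antiderivative is F(z) = - \frac{3}{4 z^{3} - 4 z^{2} + 16 z - 16}.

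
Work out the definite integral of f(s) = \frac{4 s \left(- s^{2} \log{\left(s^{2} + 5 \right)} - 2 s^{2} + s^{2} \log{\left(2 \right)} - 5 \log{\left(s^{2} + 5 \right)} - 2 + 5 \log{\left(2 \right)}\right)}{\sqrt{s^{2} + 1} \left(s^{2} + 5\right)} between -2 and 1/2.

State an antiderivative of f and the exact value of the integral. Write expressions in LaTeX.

Recognize the product-rule pattern: f = u'v + uv' with u = - 4 \sqrt{s^{2} + 1}, v = \log{\left(\frac{s^{2}}{2} + \frac{5}{2} \right)}, so integration by parts undoes it.
F(s) = - 4 \sqrt{s^{2} + 1} \log{\left(\frac{s^{2}}{2} + \frac{5}{2} \right)} is an antiderivative of f.
Check: d/ds[- 4 \sqrt{s^{2} + 1} \log{\left(\frac{s^{2}}{2} + \frac{5}{2} \right)}] = \frac{- 4 s^{3} \log{\left(s^{2} + 5 \right)} - 8 s^{3} + 4 s^{3} \log{\left(2 \right)} - 20 s \log{\left(s^{2} + 5 \right)} - 8 s + 20 s \log{\left(2 \right)}}{s^{2} \sqrt{s^{2} + 1} + 5 \sqrt{s^{2} + 1}}, which equals f(s).
F(1/2) = - 2 \sqrt{5} \log{\left(\frac{21}{8} \right)}; F(-2) = - 4 \sqrt{5} \log{\left(\frac{9}{2} \right)}.
Integral = F(1/2) - F(-2) = - 2 \sqrt{5} \log{\left(\frac{21}{8} \right)} + 4 \sqrt{5} \log{\left(\frac{9}{2} \right)}.

Antiderivative: F(s) = - 4 \sqrt{s^{2} + 1} \log{\left(\frac{s^{2}}{2} + \frac{5}{2} \right)}; value = - 2 \sqrt{5} \log{\left(\frac{21}{8} \right)} + 4 \sqrt{5} \log{\left(\frac{9}{2} \right)}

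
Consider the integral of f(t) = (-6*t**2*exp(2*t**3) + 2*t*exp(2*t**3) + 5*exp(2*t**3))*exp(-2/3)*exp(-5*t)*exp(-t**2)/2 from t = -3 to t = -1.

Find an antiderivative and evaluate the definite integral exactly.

Antiderivative: F(t) = -exp(2*t**3 - t**2 - 5*t - 2/3)/2; value = -exp(4/3)/2 + exp(-146/3)/2

The substitution u = 2*t**3 - t**2 - 5*t - 2/3 works: f is exactly (dF/du)*(du/dt) for that inner function.
F(t) = -exp(2*t**3 - t**2 - 5*t - 2/3)/2 is an antiderivative of f.
Check: d/dt[-exp(2*t**3 - t**2 - 5*t - 2/3)/2] = (-6*t**2 + 2*t + 5)*exp(-2/3)*exp(-5*t)*exp(-t**2)*exp(2*t**3)/2, which equals f(t).
F(-1) = -exp(4/3)/2; F(-3) = -exp(-146/3)/2.
Integral = F(-1) - F(-3) = -exp(4/3)/2 + exp(-146/3)/2.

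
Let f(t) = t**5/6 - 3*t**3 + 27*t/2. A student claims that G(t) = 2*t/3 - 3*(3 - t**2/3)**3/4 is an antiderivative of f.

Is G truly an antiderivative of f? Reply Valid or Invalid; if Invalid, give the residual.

Invalid: d/dt[G] - f = 2/3, which is not 0.

d/dt[G] = t**5/6 - 3*t**3 + 27*t/2 + 2/3
d/dt[G] - f(t) = 2/3 != 0.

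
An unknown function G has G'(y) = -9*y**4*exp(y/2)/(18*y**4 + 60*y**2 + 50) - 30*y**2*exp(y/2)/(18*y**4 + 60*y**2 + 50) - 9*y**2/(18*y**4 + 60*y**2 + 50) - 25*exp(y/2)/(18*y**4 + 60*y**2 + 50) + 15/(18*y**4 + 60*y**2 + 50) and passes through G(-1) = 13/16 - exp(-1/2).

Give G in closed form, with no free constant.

G(y) = (6*y**2 + 3*y - 2*(3*y**2 + 5)*exp(y/2) + 10)/(2*(3*y**2 + 5))

The integrand splits into summands that can be handled one at a time.
A general antiderivative is y/(2*(y**2 + 5/3)) - exp(y/2) + C.
The condition gives C = 13/16 - exp(-1/2) - (-exp(-1/2) - 3/16) = 1.
So G(y) = (6*y**2 + 3*y - 2*(3*y**2 + 5)*exp(y/2) + 10)/(2*(3*y**2 + 5)).
Check: d/dy[(6*y**2 + 3*y - 2*(3*y**2 + 5)*exp(y/2) + 10)/(2*(3*y**2 + 5))] = (-9*y**4*exp(y/2) - 30*y**2*exp(y/2) - 9*y**2 - 25*exp(y/2) + 15)/(18*y**4 + 60*y**2 + 50), which equals G'(y).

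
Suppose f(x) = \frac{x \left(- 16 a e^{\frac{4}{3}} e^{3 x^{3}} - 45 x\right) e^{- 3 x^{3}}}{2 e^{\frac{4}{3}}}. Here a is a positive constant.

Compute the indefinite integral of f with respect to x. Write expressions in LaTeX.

F(x) = - 4 a x^{2} + \frac{5 e^{- 3 x^{3} - \frac{4}{3}}}{2} + C

Since d/dx undoes antidifferentiation here, F'(x) = f(x) is required of F(x).
Check: d/dx[- 4 a x^{2} + \frac{5 e^{- 3 x^{3} - \frac{4}{3}}}{2}] = \frac{\left(- 16 a x e^{\frac{4}{3}} e^{3 x^{3}} - 45 x^{2}\right) e^{- 3 x^{3}}}{2 e^{\frac{4}{3}}}, which equals f(x).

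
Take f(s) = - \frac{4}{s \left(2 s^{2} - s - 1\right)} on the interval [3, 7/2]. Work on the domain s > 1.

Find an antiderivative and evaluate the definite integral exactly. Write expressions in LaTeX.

The denominator factors as s \left(s - 1\right) \left(2 s + 1\right); partial fractions split f into directly integrable pieces: - \frac{16}{3 \left(2 s + 1\right)} - \frac{4}{3 \left(s - 1\right)} + \frac{4}{s}.
F(s) = 4 \log{\left(s \right)} - \frac{4 \log{\left(s - 1 \right)}}{3} - \frac{8 \log{\left(s + \frac{1}{2} \right)}}{3} is an antiderivative of f.
Check: d/ds[4 \log{\left(s \right)} - \frac{4 \log{\left(s - 1 \right)}}{3} - \frac{8 \log{\left(s + \frac{1}{2} \right)}}{3}] = - \frac{4}{2 s^{3} - s^{2} - s}, which equals f(s).
F(7/2) = - \frac{8 \log{\left(4 \right)}}{3} - \frac{4 \log{\left(\frac{5}{2} \right)}}{3} + 4 \log{\left(\frac{7}{2} \right)}; F(3) = - \frac{8 \log{\left(\frac{7}{2} \right)}}{3} - \frac{4 \log{\left(2 \right)}}{3} + 4 \log{\left(3 \right)}.
Integral = F(7/2) - F(3) = - 4 \log{\left(3 \right)} - \frac{8 \log{\left(4 \right)}}{3} - \frac{4 \log{\left(\frac{5}{2} \right)}}{3} + \frac{4 \log{\left(2 \right)}}{3} + \frac{20 \log{\left(\frac{7}{2} \right)}}{3}.

Antiderivative: F(s) = 4 \log{\left(s \right)} - \frac{4 \log{\left(s - 1 \right)}}{3} - \frac{8 \log{\left(s + \frac{1}{2} \right)}}{3}; value = - 4 \log{\left(3 \right)} - \frac{8 \log{\left(4 \right)}}{3} - \frac{4 \log{\left(\frac{5}{2} \right)}}{3} + \frac{4 \log{\left(2 \right)}}{3} + \frac{20 \log{\left(\frac{7}{2} \right)}}{3}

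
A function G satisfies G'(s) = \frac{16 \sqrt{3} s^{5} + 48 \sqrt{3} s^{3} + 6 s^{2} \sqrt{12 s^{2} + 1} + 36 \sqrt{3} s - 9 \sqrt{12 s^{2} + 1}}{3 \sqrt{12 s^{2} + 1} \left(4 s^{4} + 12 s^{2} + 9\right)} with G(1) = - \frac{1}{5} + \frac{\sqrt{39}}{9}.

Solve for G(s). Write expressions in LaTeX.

G(s) = - \frac{s}{2 s^{2} + 3} + \frac{\sqrt{4 s^{2} + \frac{1}{3}}}{3}

For G(s) to be correct, d/ds[G] must agree with the stated G'(s) identically.
A general antiderivative is - \frac{s}{2 \left(s^{2} + \frac{3}{2}\right)} + \frac{\sqrt{4 s^{2} + \frac{1}{3}}}{3} + C.
The condition gives C = - \frac{1}{5} + \frac{\sqrt{39}}{9} - (- \frac{1}{5} + \frac{\sqrt{39}}{9}) = 0.
So G(s) = - \frac{s}{2 s^{2} + 3} + \frac{\sqrt{4 s^{2} + \frac{1}{3}}}{3}.
Check: d/ds[- \frac{s}{2 s^{2} + 3} + \frac{\sqrt{4 s^{2} + \frac{1}{3}}}{3}] = \frac{16 \sqrt{3} s^{5} + 48 \sqrt{3} s^{3} + 6 s^{2} \sqrt{12 s^{2} + 1} + 36 \sqrt{3} s - 9 \sqrt{12 s^{2} + 1}}{12 s^{4} \sqrt{12 s^{2} + 1} + 36 s^{2} \sqrt{12 s^{2} + 1} + 27 \sqrt{12 s^{2} + 1}}, which equals G'(s).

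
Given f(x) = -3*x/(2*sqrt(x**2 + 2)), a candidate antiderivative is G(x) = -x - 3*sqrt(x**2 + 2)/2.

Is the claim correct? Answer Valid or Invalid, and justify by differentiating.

Invalid: d/dx[G] - f = -1, which is not 0.

d/dx[G] = (-3*x - 2*sqrt(x**2 + 2))/(2*sqrt(x**2 + 2))
d/dx[G] - f(x) = -1 != 0.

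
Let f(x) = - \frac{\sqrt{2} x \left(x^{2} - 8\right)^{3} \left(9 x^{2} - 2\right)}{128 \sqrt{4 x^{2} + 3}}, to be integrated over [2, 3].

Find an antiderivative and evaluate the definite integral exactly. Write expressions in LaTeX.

Antiderivative: F(x) = - \frac{\sqrt{2} \left(x^{2} - 8\right)^{4} \sqrt{4 x^{2} + 3}}{512}; value = - \frac{\sqrt{78}}{512} + \frac{\sqrt{38}}{2}

Recognize the product-rule pattern: f = u'v + uv' with u = - \left(\frac{x^{2}}{4} - 2\right)^{4}, v = \sqrt{2 x^{2} + \frac{3}{2}}, so integration by parts undoes it.
F(x) = - \frac{\sqrt{2} \left(x^{2} - 8\right)^{4} \sqrt{4 x^{2} + 3}}{512} is an antiderivative of f.
Check: d/dx[- \frac{\sqrt{2} \left(x^{2} - 8\right)^{4} \sqrt{4 x^{2} + 3}}{512}] = \frac{- 9 \sqrt{2} x^{9} + 218 \sqrt{2} x^{7} - 1776 \sqrt{2} x^{5} + 4992 \sqrt{2} x^{3} - 1024 \sqrt{2} x}{128 \sqrt{4 x^{2} + 3}}, which equals f(x).
F(3) = - \frac{\sqrt{78}}{512}; F(2) = - \frac{\sqrt{38}}{2}.
Integral = F(3) - F(2) = - \frac{\sqrt{78}}{512} + \frac{\sqrt{38}}{2}.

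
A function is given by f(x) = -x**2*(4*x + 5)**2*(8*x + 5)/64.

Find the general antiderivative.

f matches the chain-rule pattern g'(h)*h' with inner function h(x) = x**2 + 5*x/4; substituting u = h(x) collapses the integral.
Check: d/dx[-x**3*(4*x + 5)**3/192] = -2*x**5 - 25*x**4/4 - 25*x**3/4 - 125*x**2/64, which equals f(x).

F(x) = -x**3*(4*x + 5)**3/192 + C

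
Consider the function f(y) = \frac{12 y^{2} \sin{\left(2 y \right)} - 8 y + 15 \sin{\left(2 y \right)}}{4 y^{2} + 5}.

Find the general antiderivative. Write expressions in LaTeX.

F(y) = \frac{- 2 \log{\left(4 y^{2} + 5 \right)} - 3 \cos{\left(2 y \right)}}{2} + C

Check any antiderivative F(y) by computing F'(y) and comparing it with f(y).
Check: d/dy[\frac{- 2 \log{\left(4 y^{2} + 5 \right)} - 3 \cos{\left(2 y \right)}}{2}] = \frac{12 y^{2} \sin{\left(2 y \right)} - 8 y + 15 \sin{\left(2 y \right)}}{4 y^{2} + 5} = f(y).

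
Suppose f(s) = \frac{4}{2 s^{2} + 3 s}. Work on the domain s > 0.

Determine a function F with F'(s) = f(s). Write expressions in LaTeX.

An antiderivative is F(s) = \frac{4 \log{\left(s \right)}}{3} - \frac{4 \log{\left(s + \frac{3}{2} \right)}}{3}.

The denominator factors as s \left(2 s + 3\right); partial fractions split f into directly integrable pieces: - \frac{8}{3 \left(2 s + 3\right)} + \frac{4}{3 s}.
Check: d/ds[\frac{4 \log{\left(s \right)}}{3} - \frac{4 \log{\left(s + \frac{3}{2} \right)}}{3}] = \frac{4}{2 s^{2} + 3 s} = f(s).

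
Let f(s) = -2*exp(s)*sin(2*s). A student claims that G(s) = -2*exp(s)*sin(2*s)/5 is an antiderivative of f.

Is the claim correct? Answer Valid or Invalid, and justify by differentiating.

Invalid: d/ds[G] - f = 8*exp(s)*sin(2*s)/5 - 4*exp(s)*cos(2*s)/5, which is not 0.

d/ds[G] = -2*exp(s)*sin(2*s)/5 - 4*exp(s)*cos(2*s)/5
d/ds[G] - f(s) = 8*exp(s)*sin(2*s)/5 - 4*exp(s)*cos(2*s)/5 != 0.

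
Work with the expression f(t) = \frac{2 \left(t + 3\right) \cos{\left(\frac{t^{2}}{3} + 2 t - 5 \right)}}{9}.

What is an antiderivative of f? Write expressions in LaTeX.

f matches the chain-rule pattern g'(h)*h' with inner function h(t) = \frac{t^{2}}{3} + 2 t - 5; substituting u = h(t) collapses the integral.
Check: d/dt[\frac{\sin{\left(\frac{t^{2}}{3} + 2 t - 5 \right)}}{3}] = \frac{2 t \cos{\left(\frac{t^{2}}{3} + 2 t - 5 \right)}}{9} + \frac{2 \cos{\left(\frac{t^{2}}{3} + 2 t - 5 \right)}}{3}, which equals f(t).

An antiderivative is F(t) = \frac{\sin{\left(\frac{t^{2}}{3} + 2 t - 5 \right)}}{3}.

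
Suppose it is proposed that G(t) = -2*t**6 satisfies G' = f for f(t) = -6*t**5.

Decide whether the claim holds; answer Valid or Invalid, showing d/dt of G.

d/dt[G] = -12*t**5
d/dt[G] - f(t) = -6*t**5 != 0.

Invalid: d/dt[G] - f = -6*t**5, which is not 0.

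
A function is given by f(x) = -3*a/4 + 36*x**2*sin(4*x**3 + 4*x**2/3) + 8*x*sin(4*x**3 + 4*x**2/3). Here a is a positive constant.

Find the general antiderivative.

F(x) = -3*a*x/4 - 3*cos(4*x**3 + 4*x**2/3) + C

The integrand splits into summands that can be handled one at a time.
Check: d/dx[-3*a*x/4 - 3*cos(4*x**3 + 4*x**2/3)] = -3*a/4 + 36*x**2*sin(4*x**3 + 4*x**2/3) + 8*x*sin(4*x**3 + 4*x**2/3) = f(x).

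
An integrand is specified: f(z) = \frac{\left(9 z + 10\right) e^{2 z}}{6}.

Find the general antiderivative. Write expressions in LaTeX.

Recognize the product-rule pattern: f = u'v + uv' with u = \frac{3 z}{4} + \frac{11}{24}, v = e^{2 z}, so integration by parts undoes it.
Check: d/dz[\frac{\left(18 z + 11\right) e^{2 z}}{24}] = \frac{3 z e^{2 z}}{2} + \frac{5 e^{2 z}}{3}, which equals f(z).

F(z) = \frac{\left(18 z + 11\right) e^{2 z}}{24} + C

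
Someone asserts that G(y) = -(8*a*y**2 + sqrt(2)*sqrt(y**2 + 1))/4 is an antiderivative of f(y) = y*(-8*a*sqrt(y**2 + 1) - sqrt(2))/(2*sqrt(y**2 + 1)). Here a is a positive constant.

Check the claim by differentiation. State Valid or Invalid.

Invalid: d/dy[G] - f = sqrt(2)*y/(4*sqrt(y**2 + 1)), which is not 0.

d/dy[G] = (-16*a*y*sqrt(y**2 + 1) - sqrt(2)*y)/(4*sqrt(y**2 + 1))
d/dy[G] - f(y) = sqrt(2)*y/(4*sqrt(y**2 + 1)) != 0.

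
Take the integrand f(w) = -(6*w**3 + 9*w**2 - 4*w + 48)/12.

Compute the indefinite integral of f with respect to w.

Whatever form F(w) takes, F'(w) = f(w) is non-negotiable.
Check: d/dw[-w*(3*w**3 + 6*w**2 - 4*w + 96)/24] = -w**3/2 - 3*w**2/4 + w/3 - 4, which equals f(w).

F(w) = -w*(3*w**3 + 6*w**2 - 4*w + 96)/24 + C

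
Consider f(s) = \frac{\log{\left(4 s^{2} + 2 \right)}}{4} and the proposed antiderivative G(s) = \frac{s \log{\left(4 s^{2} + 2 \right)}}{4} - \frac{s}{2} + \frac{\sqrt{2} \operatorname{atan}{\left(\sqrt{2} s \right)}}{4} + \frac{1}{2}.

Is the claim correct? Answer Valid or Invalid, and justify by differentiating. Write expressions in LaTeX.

Valid. The derivative of G reproduces f.

d/ds[G] = \frac{\log{\left(2 s^{2} + 1 \right)}}{4} + \frac{\log{\left(2 \right)}}{4}
This equals f(s) exactly, so the claim holds.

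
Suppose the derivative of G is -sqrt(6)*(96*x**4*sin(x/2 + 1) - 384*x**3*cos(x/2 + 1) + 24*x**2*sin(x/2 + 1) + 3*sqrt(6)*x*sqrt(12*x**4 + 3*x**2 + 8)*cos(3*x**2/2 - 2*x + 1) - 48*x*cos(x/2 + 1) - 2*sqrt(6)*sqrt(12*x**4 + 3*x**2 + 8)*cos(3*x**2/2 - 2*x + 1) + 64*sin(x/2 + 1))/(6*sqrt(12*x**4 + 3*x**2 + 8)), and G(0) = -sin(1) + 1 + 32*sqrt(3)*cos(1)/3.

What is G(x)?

Any candidate G(x) must reproduce the stated G'(x) exactly.
A general antiderivative is 16*sqrt(2*x**4 + x**2/2 + 4/3)*cos(x/2 + 1) - sin(3*x**2/2 - 2*x + 1) + C.
The condition gives C = -sin(1) + 1 + 32*sqrt(3)*cos(1)/3 - (-sin(1) + 32*sqrt(3)*cos(1)/3) = 1.
So G(x) = 16*sqrt(2*x**4 + x**2/2 + 4/3)*cos(x/2 + 1) - sin(3*x**2/2 - 2*x + 1) + 1.
Check: d/dx[16*sqrt(2*x**4 + x**2/2 + 4/3)*cos(x/2 + 1) - sin(3*x**2/2 - 2*x + 1) + 1] = sqrt(6)*(-96*x**4*sin(x/2 + 1) + 384*x**3*cos(x/2 + 1) - 24*x**2*sin(x/2 + 1) - 3*sqrt(6)*x*sqrt(12*x**4 + 3*x**2 + 8)*cos(3*x**2/2 - 2*x + 1) + 48*x*cos(x/2 + 1) + 2*sqrt(6)*sqrt(12*x**4 + 3*x**2 + 8)*cos(3*x**2/2 - 2*x + 1) - 64*sin(x/2 + 1))/(6*sqrt(12*x**4 + 3*x**2 + 8)), which equals G'(x).

G(x) = 16*sqrt(2*x**4 + x**2/2 + 4/3)*cos(x/2 + 1) - sin(3*x**2/2 - 2*x + 1) + 1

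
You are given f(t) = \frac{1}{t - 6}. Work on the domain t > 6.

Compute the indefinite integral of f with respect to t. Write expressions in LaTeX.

F(t) = \log{\left(\frac{t}{2} - 3 \right)} + C

Differentiate the proposed F(t) back; it has to land on f(t) exactly.
Check: d/dt[\log{\left(\frac{t}{2} - 3 \right)}] = \frac{1}{t - 6} = f(t).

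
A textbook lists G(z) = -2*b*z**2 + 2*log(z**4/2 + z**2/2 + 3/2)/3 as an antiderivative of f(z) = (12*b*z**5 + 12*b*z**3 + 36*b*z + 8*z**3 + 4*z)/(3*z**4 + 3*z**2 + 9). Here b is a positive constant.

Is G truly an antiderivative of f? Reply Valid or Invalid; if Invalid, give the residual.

Invalid: d/dz[G] - f = -8*b*z, which is not 0.

d/dz[G] = (-12*b*z**5 - 12*b*z**3 - 36*b*z + 8*z**3 + 4*z)/(3*z**4 + 3*z**2 + 9)
d/dz[G] - f(z) = -8*b*z != 0.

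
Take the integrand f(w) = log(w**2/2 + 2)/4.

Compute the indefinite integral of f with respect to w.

For F(w) to be correct the identity F'(w) - f(w) = 0 must hold.
Check: d/dw[w*log(w**2/2 + 2)/4 - w/2 + atan(w/2)] = log(w**2/2 + 2)/4 = f(w).

F(w) = w*log(w**2/2 + 2)/4 - w/2 + atan(w/2) + C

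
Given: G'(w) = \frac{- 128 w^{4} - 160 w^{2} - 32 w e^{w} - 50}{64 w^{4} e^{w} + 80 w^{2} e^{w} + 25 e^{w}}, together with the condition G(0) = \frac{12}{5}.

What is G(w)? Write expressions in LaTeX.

G(w) = 2 e^{- w} + \frac{1}{4 w^{2} + \frac{5}{2}}

A candidate passes only if d/dw[G] lands on the given G'(w) exactly.
A general antiderivative is 2 e^{- w} + \frac{1}{4 w^{2} + \frac{5}{2}} + C.
The condition gives C = \frac{12}{5} - (\frac{12}{5}) = 0.
So G(w) = 2 e^{- w} + \frac{1}{4 w^{2} + \frac{5}{2}}.
Check: d/dw[2 e^{- w} + \frac{1}{4 w^{2} + \frac{5}{2}}] = \frac{- 128 w^{4} - 160 w^{2} - 32 w e^{w} - 50}{64 w^{4} e^{w} + 80 w^{2} e^{w} + 25 e^{w}} = G'(w).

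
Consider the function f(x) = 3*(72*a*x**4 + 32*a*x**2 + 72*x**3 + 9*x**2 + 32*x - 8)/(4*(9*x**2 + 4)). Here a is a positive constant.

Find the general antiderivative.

A candidate is checked by its d/dx: the result must match f(x).
Check: d/dx[(8*a*x**3 + 12*x**2 + 3*x - 6*atan(3*x/2))/4] = (216*a*x**4 + 96*a*x**2 + 216*x**3 + 27*x**2 + 96*x - 24)/(36*x**2 + 16), which equals f(x).

F(x) = (8*a*x**3 + 12*x**2 + 3*x - 6*atan(3*x/2))/4 + C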